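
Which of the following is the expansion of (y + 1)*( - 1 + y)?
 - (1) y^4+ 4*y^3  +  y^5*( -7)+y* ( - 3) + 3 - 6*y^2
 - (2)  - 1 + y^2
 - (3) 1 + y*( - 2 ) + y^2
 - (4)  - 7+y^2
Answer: 2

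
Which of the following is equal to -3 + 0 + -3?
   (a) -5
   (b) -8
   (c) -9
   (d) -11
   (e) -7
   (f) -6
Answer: f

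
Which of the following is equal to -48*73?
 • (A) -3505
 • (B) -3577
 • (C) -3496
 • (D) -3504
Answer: D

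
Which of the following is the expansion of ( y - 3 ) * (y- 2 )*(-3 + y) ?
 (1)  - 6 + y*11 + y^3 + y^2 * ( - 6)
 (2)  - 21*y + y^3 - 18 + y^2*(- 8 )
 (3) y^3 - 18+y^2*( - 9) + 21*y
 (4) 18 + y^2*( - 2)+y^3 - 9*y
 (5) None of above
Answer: 5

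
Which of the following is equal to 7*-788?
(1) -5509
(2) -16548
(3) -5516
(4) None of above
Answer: 3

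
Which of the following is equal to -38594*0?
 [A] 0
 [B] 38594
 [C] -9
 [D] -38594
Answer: A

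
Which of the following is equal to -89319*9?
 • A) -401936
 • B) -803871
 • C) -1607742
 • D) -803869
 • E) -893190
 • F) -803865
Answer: B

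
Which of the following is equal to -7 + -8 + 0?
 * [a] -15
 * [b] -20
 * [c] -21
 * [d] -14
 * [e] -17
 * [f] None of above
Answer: a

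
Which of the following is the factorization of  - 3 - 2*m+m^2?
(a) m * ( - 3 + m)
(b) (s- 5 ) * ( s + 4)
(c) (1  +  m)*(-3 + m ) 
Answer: c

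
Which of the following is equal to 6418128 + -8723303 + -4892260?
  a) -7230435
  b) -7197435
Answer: b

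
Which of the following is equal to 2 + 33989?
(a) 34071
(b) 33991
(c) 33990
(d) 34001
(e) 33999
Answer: b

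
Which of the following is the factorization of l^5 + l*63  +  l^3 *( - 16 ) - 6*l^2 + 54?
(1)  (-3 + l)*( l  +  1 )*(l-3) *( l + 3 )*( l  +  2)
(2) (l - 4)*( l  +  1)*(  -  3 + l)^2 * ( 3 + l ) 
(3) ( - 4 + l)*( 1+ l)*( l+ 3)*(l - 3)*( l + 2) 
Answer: 1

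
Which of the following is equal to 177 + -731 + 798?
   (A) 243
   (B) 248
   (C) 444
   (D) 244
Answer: D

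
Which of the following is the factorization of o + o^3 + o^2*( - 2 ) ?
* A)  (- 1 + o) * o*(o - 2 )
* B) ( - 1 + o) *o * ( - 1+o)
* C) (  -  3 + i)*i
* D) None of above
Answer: B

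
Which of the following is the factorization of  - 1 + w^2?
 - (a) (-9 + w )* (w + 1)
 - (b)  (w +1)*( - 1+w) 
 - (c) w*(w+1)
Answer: b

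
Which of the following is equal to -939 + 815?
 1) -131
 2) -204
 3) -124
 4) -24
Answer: 3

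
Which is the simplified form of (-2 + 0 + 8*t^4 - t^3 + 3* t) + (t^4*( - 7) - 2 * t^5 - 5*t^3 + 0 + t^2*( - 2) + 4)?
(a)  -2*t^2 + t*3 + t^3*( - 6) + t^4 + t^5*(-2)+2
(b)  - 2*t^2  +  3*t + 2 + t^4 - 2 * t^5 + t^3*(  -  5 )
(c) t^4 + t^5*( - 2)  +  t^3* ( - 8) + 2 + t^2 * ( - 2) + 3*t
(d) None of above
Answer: a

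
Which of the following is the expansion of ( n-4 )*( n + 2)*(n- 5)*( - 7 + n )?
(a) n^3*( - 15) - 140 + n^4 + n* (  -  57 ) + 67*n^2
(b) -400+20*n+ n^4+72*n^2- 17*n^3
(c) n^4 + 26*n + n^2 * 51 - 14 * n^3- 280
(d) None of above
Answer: c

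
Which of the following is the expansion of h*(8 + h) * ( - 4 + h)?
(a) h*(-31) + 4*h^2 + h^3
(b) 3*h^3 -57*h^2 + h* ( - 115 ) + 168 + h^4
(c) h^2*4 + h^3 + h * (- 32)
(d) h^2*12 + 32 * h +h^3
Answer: c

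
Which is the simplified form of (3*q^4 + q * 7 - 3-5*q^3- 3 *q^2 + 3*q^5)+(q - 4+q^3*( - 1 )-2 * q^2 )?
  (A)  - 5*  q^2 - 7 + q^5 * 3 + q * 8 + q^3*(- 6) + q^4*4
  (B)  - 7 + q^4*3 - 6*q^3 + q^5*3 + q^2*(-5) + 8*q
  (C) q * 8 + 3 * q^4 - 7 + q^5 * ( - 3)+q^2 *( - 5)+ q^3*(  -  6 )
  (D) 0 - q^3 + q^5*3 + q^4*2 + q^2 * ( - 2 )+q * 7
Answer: B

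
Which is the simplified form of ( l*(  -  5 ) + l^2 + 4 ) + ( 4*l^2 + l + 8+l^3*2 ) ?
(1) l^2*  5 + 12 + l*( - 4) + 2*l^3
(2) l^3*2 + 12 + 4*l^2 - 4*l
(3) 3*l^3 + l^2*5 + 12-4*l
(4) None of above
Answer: 1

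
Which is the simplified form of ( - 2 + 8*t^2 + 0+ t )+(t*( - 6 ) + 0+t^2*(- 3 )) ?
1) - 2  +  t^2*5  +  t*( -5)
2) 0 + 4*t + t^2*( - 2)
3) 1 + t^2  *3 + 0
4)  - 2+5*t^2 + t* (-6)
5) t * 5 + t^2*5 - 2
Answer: 1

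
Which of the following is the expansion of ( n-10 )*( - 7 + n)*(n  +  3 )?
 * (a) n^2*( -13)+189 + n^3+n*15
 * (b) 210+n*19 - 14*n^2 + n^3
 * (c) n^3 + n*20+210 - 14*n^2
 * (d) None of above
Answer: b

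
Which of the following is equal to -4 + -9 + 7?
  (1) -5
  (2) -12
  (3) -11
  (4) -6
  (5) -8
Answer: 4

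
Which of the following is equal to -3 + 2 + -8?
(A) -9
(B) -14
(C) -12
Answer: A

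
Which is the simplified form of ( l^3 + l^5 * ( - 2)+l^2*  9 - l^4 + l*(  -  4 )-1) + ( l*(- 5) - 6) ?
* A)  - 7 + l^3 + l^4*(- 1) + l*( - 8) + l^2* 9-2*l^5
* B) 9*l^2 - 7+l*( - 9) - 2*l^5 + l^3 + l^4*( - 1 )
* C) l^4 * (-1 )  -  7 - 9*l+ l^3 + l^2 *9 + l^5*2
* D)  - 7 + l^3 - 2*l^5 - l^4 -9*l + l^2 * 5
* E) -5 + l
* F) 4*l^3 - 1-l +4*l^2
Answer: B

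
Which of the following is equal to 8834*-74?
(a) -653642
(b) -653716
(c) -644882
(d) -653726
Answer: b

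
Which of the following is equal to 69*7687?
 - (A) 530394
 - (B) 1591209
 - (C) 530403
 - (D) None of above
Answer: C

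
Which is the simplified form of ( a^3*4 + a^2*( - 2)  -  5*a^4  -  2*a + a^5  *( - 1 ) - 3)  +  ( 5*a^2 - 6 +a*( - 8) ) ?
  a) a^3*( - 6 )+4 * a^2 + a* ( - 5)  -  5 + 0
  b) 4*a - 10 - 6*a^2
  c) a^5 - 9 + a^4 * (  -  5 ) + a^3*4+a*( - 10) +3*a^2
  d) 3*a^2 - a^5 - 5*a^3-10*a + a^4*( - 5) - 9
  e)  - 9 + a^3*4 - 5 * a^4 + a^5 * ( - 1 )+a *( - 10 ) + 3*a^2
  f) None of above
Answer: e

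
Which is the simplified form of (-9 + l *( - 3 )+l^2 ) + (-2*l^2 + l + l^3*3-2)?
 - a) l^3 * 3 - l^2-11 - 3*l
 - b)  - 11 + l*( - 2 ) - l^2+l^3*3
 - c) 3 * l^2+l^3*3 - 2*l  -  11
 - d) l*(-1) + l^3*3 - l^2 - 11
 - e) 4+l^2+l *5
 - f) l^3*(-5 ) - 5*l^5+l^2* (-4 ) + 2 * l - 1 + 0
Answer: b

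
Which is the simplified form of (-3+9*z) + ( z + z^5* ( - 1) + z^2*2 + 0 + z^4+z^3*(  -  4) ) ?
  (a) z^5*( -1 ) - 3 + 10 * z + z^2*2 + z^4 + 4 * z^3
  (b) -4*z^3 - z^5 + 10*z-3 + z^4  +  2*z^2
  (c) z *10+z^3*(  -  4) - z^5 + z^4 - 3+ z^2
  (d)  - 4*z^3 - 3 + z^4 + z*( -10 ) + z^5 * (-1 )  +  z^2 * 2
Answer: b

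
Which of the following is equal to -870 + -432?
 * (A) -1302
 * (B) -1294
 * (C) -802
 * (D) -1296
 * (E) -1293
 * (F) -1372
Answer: A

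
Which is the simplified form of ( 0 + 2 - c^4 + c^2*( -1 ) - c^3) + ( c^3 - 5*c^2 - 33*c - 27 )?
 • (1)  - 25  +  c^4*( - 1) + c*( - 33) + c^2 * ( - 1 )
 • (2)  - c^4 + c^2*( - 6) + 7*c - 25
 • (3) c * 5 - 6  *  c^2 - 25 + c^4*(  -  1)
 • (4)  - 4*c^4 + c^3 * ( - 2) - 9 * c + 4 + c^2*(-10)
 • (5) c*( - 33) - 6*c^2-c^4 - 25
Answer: 5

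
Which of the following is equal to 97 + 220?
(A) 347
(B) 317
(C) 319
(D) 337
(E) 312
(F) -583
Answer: B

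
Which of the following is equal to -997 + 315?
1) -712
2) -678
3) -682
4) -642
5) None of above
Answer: 3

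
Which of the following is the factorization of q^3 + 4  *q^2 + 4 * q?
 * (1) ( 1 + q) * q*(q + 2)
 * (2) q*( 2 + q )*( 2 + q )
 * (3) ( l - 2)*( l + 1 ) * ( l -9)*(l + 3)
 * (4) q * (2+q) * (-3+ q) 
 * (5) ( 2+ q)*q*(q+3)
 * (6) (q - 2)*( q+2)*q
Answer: 2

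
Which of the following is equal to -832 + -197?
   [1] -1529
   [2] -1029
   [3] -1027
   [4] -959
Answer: 2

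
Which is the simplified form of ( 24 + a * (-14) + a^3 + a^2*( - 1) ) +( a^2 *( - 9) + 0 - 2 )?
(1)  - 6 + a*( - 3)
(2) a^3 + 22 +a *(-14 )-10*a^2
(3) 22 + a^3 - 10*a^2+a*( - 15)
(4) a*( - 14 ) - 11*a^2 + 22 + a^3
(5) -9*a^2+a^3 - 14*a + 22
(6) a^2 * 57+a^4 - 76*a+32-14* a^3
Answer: 2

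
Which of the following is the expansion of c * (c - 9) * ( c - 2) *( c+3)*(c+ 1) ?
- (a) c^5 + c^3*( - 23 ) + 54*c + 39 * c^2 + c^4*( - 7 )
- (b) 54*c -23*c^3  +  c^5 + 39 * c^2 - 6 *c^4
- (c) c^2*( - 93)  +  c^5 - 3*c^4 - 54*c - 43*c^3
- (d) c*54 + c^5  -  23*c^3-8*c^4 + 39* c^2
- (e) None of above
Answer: a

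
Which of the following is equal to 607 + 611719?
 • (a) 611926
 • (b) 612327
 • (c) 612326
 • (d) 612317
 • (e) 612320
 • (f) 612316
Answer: c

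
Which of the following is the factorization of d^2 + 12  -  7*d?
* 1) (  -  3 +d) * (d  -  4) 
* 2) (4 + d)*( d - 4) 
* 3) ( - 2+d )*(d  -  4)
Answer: 1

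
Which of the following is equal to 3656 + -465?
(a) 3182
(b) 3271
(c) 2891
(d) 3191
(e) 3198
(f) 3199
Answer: d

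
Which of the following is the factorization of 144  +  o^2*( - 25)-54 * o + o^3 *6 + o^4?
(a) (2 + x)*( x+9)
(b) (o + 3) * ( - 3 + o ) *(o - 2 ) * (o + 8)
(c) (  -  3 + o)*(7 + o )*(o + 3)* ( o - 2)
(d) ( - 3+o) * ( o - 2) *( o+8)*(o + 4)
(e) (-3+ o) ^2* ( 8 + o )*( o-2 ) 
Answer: b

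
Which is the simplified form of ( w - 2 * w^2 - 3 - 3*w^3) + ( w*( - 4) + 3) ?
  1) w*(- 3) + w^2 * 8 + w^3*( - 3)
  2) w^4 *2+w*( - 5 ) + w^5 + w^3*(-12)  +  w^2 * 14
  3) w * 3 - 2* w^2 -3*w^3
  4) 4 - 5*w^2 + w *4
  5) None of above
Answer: 5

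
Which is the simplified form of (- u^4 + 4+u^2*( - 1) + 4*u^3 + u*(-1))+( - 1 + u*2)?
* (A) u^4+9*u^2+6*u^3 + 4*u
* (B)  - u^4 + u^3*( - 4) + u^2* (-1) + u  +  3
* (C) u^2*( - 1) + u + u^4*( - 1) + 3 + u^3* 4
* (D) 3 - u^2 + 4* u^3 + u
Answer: C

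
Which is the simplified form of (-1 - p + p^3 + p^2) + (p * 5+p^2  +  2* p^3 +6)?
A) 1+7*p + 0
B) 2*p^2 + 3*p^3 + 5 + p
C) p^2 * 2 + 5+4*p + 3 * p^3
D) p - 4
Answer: C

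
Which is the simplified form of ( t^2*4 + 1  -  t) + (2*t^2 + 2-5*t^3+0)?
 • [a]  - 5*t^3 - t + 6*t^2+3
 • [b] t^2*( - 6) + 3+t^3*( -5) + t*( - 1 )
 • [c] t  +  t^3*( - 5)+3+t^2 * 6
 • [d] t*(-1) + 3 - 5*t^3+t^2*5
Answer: a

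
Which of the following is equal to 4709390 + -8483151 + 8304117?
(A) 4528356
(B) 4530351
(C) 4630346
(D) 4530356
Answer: D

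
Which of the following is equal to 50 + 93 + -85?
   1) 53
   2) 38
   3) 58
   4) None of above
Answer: 3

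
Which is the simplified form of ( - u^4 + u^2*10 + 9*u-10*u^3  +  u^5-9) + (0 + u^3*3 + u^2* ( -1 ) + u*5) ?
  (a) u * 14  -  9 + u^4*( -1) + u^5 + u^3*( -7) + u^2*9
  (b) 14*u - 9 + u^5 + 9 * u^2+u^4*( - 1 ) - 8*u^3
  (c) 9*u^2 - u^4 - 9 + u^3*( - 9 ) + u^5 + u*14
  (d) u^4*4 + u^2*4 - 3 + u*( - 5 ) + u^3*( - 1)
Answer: a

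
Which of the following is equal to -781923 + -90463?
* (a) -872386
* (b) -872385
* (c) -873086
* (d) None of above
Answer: a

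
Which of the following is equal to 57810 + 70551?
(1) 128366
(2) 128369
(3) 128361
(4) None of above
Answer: 3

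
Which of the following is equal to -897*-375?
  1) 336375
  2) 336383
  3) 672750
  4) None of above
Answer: 1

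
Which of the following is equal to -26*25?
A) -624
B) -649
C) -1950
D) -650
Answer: D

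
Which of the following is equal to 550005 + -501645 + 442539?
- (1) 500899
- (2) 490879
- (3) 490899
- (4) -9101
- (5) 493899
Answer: 3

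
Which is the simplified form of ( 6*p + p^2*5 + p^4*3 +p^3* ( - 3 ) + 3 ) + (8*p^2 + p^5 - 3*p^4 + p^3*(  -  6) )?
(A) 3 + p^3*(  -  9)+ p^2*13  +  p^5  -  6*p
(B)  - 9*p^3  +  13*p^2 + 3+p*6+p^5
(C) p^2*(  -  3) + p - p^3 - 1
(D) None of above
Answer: B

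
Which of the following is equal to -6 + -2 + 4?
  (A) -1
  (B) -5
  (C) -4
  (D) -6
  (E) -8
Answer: C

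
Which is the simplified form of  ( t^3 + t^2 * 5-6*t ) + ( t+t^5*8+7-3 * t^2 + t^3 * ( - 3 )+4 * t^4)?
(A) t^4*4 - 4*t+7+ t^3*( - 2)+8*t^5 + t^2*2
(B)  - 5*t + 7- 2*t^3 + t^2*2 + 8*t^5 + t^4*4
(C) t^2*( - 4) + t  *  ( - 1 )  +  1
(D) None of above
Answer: B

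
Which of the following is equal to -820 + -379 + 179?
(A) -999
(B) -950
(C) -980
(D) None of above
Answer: D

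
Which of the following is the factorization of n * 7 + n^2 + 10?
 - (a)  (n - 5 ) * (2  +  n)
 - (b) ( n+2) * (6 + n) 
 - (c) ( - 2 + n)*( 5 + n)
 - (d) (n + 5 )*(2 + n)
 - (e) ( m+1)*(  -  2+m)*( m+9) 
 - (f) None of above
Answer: d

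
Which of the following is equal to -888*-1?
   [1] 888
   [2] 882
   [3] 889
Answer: 1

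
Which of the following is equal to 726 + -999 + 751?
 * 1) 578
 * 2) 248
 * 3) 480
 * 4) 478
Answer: 4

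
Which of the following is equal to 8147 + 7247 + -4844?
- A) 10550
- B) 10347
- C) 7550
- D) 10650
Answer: A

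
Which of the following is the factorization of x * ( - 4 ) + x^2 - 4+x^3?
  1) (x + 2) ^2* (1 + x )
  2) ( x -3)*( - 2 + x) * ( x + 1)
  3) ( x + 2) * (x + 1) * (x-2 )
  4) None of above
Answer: 3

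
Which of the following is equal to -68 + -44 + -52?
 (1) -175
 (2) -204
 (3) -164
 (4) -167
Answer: 3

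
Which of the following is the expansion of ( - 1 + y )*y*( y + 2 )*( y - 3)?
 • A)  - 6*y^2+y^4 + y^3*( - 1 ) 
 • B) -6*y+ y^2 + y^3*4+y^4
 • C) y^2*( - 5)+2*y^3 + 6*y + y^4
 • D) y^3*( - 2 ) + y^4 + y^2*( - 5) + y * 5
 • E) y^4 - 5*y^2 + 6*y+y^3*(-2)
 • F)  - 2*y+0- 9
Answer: E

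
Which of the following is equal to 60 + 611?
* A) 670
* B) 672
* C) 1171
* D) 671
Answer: D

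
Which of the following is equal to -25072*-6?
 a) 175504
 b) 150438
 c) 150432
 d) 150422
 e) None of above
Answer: c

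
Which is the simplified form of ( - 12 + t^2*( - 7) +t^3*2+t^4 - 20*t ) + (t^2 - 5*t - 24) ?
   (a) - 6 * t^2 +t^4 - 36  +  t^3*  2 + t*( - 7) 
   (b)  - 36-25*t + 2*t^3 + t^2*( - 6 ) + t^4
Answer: b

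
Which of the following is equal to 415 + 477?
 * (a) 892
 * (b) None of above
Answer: a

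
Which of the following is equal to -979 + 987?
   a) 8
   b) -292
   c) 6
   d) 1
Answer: a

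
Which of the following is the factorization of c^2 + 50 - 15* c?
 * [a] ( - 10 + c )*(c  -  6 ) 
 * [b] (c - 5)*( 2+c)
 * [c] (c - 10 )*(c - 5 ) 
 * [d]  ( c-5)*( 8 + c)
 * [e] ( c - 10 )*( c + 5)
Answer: c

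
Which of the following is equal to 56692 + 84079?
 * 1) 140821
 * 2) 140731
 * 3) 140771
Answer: 3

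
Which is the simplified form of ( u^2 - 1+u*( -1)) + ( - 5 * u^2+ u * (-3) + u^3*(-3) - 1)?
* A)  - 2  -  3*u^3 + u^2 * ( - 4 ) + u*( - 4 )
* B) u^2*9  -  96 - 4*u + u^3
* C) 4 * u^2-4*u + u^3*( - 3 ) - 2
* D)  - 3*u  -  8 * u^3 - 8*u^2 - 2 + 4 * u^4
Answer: A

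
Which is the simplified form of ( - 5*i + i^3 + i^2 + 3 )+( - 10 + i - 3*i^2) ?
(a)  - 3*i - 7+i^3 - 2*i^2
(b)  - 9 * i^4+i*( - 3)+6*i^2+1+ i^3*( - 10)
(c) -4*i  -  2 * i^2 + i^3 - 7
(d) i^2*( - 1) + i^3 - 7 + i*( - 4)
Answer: c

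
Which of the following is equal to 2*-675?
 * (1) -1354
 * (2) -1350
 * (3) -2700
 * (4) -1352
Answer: 2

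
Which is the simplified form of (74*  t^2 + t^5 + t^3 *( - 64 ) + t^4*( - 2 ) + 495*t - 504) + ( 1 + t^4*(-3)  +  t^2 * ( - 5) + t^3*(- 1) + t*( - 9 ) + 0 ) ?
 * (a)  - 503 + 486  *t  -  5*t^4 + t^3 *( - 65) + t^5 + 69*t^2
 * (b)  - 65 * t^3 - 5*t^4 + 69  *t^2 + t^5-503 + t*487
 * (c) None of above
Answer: a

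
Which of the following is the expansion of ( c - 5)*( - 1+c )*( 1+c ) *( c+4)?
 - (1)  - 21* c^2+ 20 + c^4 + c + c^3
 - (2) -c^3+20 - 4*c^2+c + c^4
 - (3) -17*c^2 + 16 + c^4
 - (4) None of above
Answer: 4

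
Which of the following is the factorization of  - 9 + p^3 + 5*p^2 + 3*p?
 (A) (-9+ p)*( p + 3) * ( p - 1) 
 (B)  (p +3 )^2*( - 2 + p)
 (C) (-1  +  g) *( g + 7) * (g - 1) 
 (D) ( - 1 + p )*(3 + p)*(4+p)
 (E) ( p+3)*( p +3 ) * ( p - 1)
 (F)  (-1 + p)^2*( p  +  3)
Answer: E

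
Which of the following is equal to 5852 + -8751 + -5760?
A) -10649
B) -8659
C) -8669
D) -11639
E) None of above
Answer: B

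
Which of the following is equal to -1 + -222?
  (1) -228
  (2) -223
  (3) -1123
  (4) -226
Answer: 2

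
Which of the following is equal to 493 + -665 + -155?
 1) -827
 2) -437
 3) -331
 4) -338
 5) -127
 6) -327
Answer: 6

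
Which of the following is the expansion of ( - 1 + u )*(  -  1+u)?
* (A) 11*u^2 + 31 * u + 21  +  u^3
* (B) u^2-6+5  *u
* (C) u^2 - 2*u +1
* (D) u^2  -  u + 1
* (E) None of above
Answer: C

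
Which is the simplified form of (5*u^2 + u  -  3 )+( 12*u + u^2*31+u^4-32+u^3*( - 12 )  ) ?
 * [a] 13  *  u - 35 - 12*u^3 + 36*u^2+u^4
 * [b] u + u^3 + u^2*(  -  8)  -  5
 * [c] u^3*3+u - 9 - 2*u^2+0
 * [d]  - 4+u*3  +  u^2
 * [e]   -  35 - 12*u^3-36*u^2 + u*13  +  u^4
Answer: a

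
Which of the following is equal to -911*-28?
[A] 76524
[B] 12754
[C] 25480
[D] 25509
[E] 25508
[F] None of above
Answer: E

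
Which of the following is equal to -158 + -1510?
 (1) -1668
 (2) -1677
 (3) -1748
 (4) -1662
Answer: 1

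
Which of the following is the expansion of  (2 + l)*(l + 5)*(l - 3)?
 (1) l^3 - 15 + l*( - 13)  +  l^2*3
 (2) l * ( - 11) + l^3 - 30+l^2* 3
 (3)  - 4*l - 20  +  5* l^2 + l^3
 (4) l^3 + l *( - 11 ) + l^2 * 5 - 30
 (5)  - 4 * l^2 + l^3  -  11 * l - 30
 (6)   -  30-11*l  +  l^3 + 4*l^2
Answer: 6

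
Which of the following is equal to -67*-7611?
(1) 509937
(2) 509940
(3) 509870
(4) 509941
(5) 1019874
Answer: 1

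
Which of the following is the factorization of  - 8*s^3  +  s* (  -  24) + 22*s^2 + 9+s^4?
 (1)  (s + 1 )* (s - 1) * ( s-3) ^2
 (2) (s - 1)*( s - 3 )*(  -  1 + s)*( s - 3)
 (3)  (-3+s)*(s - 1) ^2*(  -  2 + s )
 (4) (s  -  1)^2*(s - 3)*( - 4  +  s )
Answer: 2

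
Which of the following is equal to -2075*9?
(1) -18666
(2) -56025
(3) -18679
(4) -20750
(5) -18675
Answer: 5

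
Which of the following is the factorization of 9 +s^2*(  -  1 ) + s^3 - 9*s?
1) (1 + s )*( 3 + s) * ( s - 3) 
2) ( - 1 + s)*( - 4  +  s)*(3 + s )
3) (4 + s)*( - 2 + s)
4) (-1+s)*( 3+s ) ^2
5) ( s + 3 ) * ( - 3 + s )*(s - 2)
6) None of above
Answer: 6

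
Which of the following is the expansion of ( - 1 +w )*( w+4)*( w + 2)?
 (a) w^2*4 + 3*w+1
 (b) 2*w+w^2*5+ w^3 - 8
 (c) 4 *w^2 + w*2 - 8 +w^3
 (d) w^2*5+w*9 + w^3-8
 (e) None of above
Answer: b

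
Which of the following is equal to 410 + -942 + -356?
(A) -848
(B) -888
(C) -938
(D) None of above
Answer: B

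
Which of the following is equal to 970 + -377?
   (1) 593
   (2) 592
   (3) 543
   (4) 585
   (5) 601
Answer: 1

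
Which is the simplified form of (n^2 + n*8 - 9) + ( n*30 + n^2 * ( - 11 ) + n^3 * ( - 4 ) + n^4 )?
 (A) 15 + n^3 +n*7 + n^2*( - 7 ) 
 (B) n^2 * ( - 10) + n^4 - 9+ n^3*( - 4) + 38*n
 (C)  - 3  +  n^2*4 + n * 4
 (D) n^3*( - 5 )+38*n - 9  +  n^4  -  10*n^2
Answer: B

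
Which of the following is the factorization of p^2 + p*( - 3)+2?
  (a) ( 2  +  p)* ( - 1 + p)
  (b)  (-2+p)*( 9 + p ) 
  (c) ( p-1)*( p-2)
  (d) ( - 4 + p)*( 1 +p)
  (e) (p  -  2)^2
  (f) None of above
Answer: c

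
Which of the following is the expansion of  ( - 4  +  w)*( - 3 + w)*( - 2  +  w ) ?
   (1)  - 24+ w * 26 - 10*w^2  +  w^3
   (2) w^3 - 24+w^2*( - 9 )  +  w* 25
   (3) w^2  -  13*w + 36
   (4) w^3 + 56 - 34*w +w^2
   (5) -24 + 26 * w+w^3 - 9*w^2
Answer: 5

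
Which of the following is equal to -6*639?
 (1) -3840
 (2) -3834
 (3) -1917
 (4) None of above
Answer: 2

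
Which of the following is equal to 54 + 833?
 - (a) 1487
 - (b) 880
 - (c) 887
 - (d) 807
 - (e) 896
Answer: c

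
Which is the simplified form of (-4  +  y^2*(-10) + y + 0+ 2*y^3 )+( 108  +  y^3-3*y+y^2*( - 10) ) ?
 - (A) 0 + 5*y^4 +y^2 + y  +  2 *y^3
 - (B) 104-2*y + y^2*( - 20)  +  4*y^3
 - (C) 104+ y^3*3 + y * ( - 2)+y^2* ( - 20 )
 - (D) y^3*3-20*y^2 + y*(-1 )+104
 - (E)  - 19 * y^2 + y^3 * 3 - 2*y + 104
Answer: C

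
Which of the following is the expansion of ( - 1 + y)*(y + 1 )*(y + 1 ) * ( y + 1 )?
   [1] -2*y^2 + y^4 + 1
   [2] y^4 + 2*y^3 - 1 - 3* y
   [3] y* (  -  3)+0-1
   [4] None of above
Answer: 4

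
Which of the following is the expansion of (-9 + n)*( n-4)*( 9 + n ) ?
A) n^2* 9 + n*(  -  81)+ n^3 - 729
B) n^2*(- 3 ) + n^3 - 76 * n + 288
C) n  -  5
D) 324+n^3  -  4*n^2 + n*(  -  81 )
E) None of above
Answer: D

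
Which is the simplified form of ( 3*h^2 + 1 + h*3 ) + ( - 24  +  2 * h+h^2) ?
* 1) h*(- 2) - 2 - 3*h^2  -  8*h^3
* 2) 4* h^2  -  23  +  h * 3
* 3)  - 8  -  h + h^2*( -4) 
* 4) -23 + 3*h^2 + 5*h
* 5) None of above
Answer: 5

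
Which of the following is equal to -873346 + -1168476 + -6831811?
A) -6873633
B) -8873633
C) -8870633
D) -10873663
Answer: B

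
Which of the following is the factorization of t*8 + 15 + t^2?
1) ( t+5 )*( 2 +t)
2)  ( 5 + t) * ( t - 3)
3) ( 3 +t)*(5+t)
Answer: 3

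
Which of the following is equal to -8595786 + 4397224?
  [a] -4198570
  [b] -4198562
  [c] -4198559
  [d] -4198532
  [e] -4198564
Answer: b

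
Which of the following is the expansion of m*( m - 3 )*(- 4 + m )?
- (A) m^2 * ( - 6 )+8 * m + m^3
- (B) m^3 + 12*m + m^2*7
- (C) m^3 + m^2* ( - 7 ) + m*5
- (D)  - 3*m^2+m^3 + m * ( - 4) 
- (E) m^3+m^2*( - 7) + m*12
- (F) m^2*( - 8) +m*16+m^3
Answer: E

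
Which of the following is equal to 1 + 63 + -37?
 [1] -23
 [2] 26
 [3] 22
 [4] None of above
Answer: 4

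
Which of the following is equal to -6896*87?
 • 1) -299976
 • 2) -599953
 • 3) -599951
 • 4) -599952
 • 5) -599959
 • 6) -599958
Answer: 4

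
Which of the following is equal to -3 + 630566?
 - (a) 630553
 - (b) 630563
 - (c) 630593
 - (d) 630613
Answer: b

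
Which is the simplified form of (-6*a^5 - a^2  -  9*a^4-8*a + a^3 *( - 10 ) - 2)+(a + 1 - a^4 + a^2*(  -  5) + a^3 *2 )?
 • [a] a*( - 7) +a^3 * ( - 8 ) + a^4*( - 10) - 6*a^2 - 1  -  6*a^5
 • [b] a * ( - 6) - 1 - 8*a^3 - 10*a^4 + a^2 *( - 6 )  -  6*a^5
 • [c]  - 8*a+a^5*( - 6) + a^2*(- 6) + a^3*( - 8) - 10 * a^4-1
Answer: a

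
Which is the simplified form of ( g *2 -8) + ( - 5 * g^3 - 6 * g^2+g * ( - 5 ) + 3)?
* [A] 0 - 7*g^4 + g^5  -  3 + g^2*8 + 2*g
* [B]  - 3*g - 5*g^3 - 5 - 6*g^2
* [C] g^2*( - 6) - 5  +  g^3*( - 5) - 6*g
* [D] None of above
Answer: B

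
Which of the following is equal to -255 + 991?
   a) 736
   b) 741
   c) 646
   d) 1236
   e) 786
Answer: a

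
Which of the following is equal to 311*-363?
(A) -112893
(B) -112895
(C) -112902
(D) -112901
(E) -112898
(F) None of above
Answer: A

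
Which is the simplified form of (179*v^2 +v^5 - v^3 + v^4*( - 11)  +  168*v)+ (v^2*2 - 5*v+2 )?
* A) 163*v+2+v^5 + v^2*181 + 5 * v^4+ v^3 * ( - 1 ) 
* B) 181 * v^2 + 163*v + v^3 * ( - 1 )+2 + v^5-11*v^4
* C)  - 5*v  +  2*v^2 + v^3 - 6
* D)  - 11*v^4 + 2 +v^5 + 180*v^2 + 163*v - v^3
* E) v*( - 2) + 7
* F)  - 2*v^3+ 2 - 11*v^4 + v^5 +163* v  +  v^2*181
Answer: B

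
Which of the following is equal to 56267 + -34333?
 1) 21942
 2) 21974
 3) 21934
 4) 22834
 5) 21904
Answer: 3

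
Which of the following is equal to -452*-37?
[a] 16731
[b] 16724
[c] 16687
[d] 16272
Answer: b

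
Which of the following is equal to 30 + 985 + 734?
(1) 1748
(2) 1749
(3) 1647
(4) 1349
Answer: 2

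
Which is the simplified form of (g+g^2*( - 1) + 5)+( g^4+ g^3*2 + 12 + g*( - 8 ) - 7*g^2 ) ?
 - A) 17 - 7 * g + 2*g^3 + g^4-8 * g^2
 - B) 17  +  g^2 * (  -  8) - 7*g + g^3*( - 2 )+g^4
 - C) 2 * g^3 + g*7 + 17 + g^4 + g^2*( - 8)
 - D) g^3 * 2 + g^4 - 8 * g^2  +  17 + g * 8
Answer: A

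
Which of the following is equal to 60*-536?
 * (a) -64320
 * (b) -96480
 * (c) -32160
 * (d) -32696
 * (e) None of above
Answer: c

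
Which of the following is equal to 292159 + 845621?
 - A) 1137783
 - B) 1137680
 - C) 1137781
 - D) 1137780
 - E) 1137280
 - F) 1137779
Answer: D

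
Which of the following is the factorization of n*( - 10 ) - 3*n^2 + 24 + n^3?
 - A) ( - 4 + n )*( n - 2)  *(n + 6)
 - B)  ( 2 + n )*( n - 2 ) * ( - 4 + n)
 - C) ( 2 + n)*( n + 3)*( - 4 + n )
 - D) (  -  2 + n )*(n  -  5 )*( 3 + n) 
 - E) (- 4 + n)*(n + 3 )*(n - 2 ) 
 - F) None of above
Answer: E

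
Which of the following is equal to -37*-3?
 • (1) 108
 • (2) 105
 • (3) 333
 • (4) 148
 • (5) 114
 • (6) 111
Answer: 6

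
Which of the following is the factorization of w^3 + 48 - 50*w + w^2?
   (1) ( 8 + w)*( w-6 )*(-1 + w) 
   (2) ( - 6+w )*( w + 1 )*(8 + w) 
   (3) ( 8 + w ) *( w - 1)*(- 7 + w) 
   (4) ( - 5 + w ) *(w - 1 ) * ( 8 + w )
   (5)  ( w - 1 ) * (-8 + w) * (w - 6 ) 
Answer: 1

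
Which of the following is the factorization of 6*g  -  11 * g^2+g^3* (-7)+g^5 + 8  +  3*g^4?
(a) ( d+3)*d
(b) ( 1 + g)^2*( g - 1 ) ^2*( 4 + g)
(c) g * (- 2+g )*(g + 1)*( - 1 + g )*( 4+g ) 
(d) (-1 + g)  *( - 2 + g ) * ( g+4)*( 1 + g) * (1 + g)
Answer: d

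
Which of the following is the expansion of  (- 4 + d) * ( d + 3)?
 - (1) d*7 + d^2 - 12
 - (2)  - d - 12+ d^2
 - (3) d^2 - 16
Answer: 2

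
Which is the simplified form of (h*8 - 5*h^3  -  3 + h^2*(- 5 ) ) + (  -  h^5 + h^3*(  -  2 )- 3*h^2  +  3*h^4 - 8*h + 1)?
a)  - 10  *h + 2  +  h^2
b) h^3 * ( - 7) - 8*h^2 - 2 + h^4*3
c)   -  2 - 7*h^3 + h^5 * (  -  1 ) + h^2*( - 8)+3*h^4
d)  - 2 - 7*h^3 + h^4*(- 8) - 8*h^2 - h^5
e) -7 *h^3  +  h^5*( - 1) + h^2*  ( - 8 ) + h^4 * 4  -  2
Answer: c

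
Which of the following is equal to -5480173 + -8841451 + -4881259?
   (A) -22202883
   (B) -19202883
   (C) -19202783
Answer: B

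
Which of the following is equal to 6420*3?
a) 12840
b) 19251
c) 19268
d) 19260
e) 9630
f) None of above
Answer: d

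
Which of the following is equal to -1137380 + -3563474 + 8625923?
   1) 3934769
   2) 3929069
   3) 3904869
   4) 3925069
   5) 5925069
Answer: 4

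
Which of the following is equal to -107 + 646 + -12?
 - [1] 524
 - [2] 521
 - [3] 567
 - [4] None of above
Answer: 4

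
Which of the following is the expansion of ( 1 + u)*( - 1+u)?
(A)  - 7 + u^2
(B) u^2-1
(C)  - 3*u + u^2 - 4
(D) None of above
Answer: B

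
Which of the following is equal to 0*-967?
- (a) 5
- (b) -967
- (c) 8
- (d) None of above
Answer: d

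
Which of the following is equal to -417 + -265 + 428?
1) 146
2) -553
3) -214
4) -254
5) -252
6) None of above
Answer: 4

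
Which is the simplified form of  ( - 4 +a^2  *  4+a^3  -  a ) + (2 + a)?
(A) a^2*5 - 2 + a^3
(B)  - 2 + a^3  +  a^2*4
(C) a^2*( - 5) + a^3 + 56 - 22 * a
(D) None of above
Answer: B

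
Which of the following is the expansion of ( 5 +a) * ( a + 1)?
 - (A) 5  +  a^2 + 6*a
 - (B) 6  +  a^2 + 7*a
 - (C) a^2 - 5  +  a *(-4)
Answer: A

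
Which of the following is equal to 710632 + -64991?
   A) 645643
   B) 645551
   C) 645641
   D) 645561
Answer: C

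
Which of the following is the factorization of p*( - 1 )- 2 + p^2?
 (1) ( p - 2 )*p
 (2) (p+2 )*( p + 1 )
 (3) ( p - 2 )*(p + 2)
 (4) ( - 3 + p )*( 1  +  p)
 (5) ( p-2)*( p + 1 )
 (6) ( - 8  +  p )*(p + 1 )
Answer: 5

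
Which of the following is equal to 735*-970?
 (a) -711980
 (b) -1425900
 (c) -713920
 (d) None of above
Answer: d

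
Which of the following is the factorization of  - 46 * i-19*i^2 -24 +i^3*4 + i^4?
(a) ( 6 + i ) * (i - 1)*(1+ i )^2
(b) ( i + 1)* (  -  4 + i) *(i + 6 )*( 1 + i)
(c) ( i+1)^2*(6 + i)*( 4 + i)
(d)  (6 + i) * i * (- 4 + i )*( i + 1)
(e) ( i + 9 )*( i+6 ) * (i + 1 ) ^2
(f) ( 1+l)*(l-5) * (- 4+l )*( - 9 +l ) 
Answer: b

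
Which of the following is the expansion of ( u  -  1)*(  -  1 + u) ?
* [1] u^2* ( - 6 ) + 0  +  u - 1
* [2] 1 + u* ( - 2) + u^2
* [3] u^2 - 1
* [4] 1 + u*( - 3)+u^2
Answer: 2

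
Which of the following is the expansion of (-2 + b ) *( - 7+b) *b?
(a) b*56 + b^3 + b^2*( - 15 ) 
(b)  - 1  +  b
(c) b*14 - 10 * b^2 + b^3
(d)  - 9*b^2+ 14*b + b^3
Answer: d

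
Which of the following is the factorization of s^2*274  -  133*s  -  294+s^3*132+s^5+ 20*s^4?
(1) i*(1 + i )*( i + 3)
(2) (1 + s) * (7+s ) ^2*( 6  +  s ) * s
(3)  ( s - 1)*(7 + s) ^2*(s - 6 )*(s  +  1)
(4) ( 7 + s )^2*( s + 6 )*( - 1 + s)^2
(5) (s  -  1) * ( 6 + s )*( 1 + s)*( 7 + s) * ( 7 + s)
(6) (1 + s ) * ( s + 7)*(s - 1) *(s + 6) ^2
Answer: 5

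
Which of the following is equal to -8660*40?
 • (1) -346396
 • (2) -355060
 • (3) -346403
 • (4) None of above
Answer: 4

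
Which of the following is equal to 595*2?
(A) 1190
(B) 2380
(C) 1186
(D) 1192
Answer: A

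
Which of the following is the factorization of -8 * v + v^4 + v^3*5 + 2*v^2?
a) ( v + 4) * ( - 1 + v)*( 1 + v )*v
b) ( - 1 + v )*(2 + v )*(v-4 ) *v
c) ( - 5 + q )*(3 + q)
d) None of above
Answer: d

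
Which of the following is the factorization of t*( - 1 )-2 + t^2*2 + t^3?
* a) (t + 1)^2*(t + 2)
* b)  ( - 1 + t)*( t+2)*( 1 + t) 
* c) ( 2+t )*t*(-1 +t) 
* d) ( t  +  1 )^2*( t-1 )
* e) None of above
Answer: b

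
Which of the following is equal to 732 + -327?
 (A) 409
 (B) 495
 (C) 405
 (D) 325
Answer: C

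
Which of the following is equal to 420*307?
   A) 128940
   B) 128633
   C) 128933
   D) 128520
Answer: A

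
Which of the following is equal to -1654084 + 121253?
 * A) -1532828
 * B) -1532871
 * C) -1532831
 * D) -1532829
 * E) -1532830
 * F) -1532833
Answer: C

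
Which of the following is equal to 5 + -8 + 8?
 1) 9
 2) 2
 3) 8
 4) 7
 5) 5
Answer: 5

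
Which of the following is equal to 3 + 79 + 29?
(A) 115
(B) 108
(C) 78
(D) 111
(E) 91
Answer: D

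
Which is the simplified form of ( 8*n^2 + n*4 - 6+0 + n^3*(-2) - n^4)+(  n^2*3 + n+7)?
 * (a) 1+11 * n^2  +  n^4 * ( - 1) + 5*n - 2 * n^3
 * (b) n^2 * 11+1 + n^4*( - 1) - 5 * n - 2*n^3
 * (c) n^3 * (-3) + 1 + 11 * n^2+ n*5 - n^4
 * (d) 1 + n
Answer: a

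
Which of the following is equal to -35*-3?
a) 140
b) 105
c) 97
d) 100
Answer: b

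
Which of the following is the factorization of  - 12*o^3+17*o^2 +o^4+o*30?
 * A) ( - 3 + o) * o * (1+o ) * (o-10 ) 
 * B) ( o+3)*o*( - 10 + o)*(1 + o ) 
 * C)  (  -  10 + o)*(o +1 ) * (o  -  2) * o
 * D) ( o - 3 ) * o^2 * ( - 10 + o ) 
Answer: A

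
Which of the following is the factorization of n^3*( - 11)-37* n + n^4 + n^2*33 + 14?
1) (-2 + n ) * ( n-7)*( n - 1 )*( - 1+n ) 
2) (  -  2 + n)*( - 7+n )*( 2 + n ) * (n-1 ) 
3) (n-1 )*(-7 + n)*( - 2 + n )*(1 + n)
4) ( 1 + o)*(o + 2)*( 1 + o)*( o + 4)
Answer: 1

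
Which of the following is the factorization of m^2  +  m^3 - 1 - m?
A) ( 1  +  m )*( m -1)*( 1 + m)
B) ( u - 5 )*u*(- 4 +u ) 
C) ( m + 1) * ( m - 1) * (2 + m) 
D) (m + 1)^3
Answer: A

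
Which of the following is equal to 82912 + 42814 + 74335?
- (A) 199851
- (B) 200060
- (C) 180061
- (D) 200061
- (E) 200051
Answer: D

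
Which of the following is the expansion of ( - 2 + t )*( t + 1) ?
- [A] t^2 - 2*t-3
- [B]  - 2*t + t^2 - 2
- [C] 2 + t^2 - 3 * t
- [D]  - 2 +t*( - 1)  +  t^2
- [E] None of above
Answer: D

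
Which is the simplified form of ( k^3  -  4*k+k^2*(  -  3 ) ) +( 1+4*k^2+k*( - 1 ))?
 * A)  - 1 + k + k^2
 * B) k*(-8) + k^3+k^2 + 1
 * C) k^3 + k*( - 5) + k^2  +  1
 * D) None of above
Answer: C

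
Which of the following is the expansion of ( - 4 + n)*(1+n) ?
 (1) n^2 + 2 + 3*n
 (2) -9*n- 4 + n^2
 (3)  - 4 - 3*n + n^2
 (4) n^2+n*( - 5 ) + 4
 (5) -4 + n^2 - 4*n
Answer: 3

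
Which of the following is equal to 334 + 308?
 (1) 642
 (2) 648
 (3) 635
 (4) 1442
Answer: 1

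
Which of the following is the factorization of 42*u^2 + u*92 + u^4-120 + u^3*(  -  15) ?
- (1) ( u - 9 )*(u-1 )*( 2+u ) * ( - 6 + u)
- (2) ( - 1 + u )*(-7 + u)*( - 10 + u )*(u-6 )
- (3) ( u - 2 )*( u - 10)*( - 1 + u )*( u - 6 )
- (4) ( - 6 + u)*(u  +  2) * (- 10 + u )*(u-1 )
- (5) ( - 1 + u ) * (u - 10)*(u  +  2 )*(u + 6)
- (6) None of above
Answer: 4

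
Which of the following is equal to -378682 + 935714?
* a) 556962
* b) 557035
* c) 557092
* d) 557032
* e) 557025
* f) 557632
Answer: d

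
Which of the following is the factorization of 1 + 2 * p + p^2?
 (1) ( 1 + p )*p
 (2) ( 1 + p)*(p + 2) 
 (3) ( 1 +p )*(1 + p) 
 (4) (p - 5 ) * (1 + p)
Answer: 3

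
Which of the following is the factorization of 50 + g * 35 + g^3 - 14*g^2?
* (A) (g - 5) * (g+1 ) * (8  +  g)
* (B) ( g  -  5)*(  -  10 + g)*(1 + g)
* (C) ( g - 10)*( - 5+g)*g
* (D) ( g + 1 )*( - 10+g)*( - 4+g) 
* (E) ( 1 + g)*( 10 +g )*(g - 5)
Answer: B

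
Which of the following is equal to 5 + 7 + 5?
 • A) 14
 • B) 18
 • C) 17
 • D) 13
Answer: C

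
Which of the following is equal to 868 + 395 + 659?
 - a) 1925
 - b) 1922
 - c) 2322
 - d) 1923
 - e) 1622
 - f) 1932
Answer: b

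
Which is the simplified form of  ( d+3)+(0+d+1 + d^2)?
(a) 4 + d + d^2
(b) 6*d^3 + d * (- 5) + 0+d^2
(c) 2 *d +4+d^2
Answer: c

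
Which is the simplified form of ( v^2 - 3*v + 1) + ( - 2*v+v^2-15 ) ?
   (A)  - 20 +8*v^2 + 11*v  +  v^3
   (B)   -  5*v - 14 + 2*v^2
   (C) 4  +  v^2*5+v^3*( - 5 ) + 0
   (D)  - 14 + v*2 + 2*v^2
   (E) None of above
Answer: B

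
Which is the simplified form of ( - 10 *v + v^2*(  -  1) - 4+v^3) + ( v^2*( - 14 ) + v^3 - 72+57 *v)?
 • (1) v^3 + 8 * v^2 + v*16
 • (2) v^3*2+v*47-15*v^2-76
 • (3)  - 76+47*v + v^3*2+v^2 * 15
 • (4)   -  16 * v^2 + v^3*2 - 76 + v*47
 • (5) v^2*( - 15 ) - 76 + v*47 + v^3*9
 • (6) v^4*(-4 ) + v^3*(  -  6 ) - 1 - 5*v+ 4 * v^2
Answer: 2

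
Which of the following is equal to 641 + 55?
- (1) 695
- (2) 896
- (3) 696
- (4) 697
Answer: 3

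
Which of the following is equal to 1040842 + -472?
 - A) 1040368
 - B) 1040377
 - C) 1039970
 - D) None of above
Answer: D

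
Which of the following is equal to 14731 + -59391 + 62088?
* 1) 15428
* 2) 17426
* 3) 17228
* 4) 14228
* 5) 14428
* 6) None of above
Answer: 6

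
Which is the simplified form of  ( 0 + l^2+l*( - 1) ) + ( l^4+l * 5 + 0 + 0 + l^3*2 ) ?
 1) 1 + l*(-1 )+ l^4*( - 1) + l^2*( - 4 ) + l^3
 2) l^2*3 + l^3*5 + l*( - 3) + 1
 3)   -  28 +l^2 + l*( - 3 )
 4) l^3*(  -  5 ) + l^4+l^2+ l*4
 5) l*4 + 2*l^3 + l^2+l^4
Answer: 5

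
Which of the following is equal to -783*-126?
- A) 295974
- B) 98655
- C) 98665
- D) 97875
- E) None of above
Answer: E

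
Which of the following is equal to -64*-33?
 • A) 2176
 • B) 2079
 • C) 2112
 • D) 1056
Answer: C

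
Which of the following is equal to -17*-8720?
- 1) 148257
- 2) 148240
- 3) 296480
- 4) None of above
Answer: 2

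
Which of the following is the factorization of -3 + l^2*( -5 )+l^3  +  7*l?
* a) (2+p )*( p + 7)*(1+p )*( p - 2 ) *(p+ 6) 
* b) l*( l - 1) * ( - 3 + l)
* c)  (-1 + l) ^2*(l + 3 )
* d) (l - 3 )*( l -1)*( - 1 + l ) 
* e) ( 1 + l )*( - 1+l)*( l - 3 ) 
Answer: d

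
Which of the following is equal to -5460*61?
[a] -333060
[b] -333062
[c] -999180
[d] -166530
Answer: a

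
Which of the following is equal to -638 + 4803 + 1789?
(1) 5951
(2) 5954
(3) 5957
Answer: 2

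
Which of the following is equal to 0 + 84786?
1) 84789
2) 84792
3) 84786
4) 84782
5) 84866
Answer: 3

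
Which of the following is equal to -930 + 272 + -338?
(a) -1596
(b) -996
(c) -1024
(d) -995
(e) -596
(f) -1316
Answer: b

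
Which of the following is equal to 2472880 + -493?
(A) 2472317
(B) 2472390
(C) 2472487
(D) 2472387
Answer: D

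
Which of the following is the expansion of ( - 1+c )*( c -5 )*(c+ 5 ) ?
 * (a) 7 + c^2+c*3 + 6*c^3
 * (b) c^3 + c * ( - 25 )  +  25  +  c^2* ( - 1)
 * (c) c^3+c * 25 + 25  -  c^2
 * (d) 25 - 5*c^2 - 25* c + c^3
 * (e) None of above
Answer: b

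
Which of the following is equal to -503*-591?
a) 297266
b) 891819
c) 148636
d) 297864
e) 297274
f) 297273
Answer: f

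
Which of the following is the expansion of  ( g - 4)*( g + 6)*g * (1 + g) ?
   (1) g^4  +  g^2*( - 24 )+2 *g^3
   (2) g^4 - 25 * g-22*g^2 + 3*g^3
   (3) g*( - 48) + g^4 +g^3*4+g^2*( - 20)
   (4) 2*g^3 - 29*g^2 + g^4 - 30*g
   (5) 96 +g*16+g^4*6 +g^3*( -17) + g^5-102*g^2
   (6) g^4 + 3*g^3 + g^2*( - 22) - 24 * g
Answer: 6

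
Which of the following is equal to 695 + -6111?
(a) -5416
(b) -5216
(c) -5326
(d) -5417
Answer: a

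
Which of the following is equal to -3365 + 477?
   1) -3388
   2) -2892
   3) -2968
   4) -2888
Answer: 4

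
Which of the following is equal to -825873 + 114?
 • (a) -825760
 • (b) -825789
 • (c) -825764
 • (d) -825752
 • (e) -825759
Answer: e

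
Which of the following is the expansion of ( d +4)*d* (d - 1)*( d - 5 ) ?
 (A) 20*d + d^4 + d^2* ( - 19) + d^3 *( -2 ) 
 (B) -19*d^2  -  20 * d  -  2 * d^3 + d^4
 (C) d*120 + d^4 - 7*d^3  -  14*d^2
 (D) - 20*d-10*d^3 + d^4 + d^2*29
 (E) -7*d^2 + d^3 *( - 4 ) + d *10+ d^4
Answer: A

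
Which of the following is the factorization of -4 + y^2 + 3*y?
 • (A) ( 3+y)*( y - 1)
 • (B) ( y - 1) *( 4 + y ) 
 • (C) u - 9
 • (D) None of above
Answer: B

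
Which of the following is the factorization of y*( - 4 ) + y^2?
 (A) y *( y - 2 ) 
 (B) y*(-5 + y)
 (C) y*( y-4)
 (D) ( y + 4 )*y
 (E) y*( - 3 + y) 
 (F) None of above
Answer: C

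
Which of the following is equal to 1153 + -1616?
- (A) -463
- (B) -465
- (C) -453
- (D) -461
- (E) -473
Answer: A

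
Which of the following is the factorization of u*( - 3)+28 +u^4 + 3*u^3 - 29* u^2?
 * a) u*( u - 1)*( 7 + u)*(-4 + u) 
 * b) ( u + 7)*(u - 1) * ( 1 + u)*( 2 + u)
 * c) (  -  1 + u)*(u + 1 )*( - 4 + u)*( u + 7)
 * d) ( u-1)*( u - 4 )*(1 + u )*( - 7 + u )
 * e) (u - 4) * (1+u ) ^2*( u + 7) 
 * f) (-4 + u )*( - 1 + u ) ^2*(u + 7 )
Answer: c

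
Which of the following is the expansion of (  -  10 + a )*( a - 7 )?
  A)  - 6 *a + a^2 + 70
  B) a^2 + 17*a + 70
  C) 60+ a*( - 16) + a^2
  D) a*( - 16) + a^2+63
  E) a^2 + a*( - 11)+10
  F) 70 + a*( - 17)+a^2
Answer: F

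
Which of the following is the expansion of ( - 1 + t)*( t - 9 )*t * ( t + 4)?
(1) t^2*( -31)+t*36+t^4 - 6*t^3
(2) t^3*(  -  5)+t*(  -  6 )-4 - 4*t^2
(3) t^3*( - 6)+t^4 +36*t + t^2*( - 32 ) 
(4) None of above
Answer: 1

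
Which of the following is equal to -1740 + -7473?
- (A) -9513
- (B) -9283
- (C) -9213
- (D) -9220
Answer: C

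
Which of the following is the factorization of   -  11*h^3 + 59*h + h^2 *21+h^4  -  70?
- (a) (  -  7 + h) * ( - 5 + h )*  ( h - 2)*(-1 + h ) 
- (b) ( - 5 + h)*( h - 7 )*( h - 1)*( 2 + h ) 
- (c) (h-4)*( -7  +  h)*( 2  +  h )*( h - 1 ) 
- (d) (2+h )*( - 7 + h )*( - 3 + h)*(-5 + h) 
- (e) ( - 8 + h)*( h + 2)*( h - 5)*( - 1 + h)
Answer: b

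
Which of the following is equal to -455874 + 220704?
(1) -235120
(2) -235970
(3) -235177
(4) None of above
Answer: 4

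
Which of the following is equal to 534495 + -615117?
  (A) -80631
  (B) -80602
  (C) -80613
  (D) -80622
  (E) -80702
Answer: D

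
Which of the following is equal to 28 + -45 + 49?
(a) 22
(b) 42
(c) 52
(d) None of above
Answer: d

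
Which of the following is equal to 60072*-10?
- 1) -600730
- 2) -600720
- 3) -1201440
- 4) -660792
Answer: 2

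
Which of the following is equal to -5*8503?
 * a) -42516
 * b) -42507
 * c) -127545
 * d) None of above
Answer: d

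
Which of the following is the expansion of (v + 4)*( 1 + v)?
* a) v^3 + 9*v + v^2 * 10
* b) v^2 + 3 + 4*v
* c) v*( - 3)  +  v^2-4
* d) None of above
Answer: d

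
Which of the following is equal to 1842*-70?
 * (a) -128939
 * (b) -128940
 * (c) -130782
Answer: b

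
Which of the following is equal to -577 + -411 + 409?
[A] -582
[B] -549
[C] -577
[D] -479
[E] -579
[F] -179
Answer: E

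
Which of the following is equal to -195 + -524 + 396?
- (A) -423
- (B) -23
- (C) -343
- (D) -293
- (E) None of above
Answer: E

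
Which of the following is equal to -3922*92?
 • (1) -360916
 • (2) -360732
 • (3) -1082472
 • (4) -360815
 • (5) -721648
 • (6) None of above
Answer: 6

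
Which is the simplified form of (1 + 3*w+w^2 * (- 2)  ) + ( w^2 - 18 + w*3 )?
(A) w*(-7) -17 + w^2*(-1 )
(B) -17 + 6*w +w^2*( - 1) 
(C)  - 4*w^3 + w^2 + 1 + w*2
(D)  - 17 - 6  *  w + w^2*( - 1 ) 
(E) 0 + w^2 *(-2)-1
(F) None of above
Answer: B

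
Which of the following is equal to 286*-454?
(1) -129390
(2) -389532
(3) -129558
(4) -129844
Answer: 4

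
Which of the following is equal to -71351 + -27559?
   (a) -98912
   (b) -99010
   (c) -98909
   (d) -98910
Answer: d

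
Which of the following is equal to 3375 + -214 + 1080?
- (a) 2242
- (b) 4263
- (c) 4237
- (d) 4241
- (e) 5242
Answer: d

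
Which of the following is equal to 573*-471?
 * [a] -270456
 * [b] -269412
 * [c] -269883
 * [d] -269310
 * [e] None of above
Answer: c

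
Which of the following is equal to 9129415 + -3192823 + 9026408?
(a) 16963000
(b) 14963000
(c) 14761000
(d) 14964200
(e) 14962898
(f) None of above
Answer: b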